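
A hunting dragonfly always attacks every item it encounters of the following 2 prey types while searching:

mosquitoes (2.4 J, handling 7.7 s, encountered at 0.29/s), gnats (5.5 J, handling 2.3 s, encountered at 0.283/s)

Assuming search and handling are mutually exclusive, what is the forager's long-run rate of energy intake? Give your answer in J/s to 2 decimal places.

0.58 J/s

R = (0.29×2.4 + 0.283×5.5) / (1 + 0.29×7.7 + 0.283×2.3) = 2.252/3.884 = 0.58 J/s.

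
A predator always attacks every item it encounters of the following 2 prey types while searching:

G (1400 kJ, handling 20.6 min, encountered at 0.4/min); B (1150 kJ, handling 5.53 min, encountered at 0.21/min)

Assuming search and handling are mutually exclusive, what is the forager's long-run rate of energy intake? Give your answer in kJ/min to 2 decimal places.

R = (0.4×1400 + 0.21×1150) / (1 + 0.4×20.6 + 0.21×5.53) = 801.5/10.4 = 77.06 kJ/min.

77.06 kJ/min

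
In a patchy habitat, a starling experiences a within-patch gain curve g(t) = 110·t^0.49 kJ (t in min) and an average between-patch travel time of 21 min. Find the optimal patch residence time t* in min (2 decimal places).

Maximise g(t)/(T+t): set derivative to zero → g'(t)(T+t) = g(t).
g'(t) = 0.49·110·t^-0.51. Setting 0.49·110·t^-0.51 = 110·t^0.49/(21+t) gives 0.49(21+t) = t, so 0.51·t = 0.49×21.
t* = 0.49×21/0.51 = 20.18 min.

20.18 min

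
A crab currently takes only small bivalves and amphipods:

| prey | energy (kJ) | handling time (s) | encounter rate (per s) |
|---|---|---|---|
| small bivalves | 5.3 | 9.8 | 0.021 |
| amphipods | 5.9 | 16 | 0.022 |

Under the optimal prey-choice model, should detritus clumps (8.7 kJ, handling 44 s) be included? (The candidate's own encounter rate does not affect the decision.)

Yes

Current rate: (0.021×5.3 + 0.022×5.9)/(1 + 0.021×9.8 + 0.022×16) = 0.1548 kJ/s.
Profitability of detritus clumps: 8.7/44 = 0.1977 kJ/s.
Since 0.1977 > R, including detritus clumps increases the long-run rate.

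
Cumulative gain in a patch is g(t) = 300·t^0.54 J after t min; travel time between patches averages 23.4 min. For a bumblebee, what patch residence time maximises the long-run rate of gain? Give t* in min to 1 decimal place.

27.5 min

By the marginal value theorem, leave when the instantaneous gain rate g'(t) equals the habitat-wide average g(t)/(T + t).
g'(t) = 0.54·300·t^-0.46. Setting 0.54·300·t^-0.46 = 300·t^0.54/(23.4+t) gives 0.54(23.4+t) = t, so 0.46·t = 0.54×23.4.
t* = 0.54×23.4/0.46 = 27.47 min.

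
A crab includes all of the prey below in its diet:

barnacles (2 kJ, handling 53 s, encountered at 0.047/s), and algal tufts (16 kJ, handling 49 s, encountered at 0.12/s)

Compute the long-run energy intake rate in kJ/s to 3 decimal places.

Energy encountered per unit search time: 0.047×2 + 0.12×16 = 2.014 kJ/s.
Handling time per unit search time: 0.047×53 + 0.12×49 = 8.371.
Rate = 2.014/(1 + 8.371) = 0.2149 kJ/s.

0.215 kJ/s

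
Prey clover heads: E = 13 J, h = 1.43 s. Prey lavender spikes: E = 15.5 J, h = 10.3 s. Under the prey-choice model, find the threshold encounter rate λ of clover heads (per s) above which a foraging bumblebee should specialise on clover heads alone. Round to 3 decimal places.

The zero-one rule: include lavender spikes iff E₂/h₂ > λE₁/(1+λh₁). Equality gives the switch point.
λE₁h₂ = E₂ + λE₂h₁ ⇒ λ = E₂/(E₁h₂ − E₂h₁) = 15.5/(133.9 − 22.16) = 0.1387 per s.

0.139 per s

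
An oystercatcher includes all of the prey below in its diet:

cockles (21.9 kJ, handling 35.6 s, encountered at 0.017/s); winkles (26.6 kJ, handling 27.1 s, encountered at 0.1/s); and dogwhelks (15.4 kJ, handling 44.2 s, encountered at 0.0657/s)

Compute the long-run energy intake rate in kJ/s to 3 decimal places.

R = (0.017×21.9 + 0.1×26.6 + 0.0657×15.4) / (1 + 0.017×35.6 + 0.1×27.1 + 0.0657×44.2) = 4.044/7.219 = 0.5602 kJ/s.

0.560 kJ/s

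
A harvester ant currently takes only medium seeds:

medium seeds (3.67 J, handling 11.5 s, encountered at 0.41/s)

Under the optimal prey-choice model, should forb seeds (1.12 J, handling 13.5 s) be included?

No

Current rate: (0.41×3.67)/(1 + 0.41×11.5) = 0.2633 J/s.
forb seeds: E/h = 1.12/13.5 = 0.08296 J/s.
0.08296 < 0.2633, so adding forb seeds would lower the average — exclude it.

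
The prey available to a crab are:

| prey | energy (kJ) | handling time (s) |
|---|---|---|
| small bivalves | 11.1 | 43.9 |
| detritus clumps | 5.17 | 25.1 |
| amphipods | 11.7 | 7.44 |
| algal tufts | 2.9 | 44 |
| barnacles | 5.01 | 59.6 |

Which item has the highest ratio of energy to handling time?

Profitability E/h (kJ/s): small bivalves = 11.1/43.9 = 0.253, detritus clumps = 5.17/25.1 = 0.206, amphipods = 11.7/7.44 = 1.57, algal tufts = 2.9/44 = 0.0659, barnacles = 5.01/59.6 = 0.0841.
Ranked: amphipods > small bivalves > detritus clumps > barnacles > algal tufts.

amphipods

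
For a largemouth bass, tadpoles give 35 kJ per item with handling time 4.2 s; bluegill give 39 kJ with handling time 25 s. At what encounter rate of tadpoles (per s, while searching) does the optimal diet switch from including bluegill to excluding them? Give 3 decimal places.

At the threshold, the rate on tadpoles alone equals the profitability of bluegill: λ·35/(1 + λ·4.2) = 39/25 = 1.56.
Rearranging, λ(35 − 1.56×4.2) = 1.56, so λ = 1.56/28.45 = 0.05484 per s.

0.055 per s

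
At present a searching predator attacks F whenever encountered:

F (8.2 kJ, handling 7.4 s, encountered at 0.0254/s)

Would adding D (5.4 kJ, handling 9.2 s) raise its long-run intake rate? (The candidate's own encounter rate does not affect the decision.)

Yes

Intake rate on the current diet: R = (0.0254×8.2) / (1 + 0.0254×7.4) = 0.2083/1.188 = 0.1753 kJ/s.
Profitability of D: 5.4/9.2 = 0.587 kJ/s.
Since 0.587 > R, including D increases the long-run rate.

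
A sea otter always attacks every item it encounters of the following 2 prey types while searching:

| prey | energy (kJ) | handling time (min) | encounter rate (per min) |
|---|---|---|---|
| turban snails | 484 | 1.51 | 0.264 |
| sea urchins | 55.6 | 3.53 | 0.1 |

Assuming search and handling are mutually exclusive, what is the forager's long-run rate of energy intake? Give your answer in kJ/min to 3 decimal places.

R = (0.264×484 + 0.1×55.6) / (1 + 0.264×1.51 + 0.1×3.53) = 133.3/1.752 = 76.12 kJ/min.

76.121 kJ/min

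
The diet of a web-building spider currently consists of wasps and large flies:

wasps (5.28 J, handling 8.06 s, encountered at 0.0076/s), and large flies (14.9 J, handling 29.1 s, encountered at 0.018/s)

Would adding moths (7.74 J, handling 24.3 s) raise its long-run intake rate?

Yes

On wasps and large flies alone, R = ΣλE/(1+Σλh) = 0.3083/1.585 = 0.1945 J/s.
Profitability of moths: 7.74/24.3 = 0.3185 J/s.
0.3185 > 0.1945, so adding moths raises the average — include it.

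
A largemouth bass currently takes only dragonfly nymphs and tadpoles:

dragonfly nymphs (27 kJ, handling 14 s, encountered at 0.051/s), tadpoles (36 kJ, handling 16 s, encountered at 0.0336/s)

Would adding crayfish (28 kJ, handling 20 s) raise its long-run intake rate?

Current rate: (0.051×27 + 0.0336×36)/(1 + 0.051×14 + 0.0336×16) = 1.149 kJ/s.
crayfish: E/h = 28/20 = 1.4 kJ/s.
1.4 > 1.149, so adding crayfish raises the average — include it.

Yes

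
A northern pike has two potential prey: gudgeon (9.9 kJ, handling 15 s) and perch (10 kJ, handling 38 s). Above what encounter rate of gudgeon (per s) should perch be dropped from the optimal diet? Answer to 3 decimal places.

The zero-one rule: include perch iff E₂/h₂ > λE₁/(1+λh₁). Equality gives the switch point.
λE₁h₂ = E₂ + λE₂h₁ ⇒ λ = E₂/(E₁h₂ − E₂h₁) = 10/(376.2 − 150) = 0.04421 per s.

0.044 per s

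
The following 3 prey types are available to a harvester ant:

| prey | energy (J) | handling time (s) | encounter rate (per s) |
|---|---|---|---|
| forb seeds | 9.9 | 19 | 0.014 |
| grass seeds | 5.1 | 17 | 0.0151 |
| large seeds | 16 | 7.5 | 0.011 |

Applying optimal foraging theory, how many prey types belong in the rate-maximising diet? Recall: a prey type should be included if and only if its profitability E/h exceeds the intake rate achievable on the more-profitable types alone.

3

Profitabilities (E/h, J/s): large seeds 2.13, forb seeds 0.521, grass seeds 0.3. Add prey in this order while the next type's profitability exceeds the intake rate on those already taken.
Rate on top 1: 0.1626. forb seeds: 0.521 > 0.1626 → include.
Rate on top 2: 0.2333. grass seeds: 0.3 > 0.2333 → include.
Optimal diet: large seeds, forb seeds, grass seeds — 3 of 3 types.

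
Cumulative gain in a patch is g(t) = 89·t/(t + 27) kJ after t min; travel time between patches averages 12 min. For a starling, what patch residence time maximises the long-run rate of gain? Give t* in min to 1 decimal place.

18.0 min

Optimal t* satisfies g'(t*) = g(t*)/(T + t*).
g'(t) = 89·27/(t + 27)². Setting 89·27/(t+27)² = 89t/[(t+27)(12+t)] gives 27(12+t) = t(t+27), so t² = 27×12 = 324.
t* = √324 = 18 min.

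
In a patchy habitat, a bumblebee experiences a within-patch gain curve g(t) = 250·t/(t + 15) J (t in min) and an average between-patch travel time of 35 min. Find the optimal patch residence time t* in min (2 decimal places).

Optimal t* satisfies g'(t*) = g(t*)/(T + t*).
g'(t) = 250·15/(t + 15)². Setting 250·15/(t+15)² = 250t/[(t+15)(35+t)] gives 15(35+t) = t(t+15), so t² = 15×35 = 525.
t* = √525 = 22.91 min.

22.91 min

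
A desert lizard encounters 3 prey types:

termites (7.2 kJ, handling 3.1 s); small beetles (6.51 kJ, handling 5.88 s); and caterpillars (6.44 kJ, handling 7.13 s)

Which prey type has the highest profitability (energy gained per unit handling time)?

In descending order of E/h:
termites: 7.2/3.1 = 2.32 kJ/s
small beetles: 6.51/5.88 = 1.11 kJ/s
caterpillars: 6.44/7.13 = 0.903 kJ/s

termites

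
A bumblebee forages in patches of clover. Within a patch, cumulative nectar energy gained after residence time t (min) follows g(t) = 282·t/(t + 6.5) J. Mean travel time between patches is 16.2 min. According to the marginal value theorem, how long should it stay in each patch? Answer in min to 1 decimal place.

Optimal t* satisfies g'(t*) = g(t*)/(T + t*).
g'(t) = 282·6.5/(t + 6.5)². Setting 282·6.5/(t+6.5)² = 282t/[(t+6.5)(16.2+t)] gives 6.5(16.2+t) = t(t+6.5), so t² = 6.5×16.2 = 105.3.
t* = √105.3 = 10.26 min.

10.3 min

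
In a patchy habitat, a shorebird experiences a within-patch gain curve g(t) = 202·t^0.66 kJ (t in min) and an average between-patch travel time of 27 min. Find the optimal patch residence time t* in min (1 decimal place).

By the marginal value theorem, leave when the instantaneous gain rate g'(t) equals the habitat-wide average g(t)/(T + t).
g'(t) = 0.66·202·t^-0.34. Setting 0.66·202·t^-0.34 = 202·t^0.66/(27+t) gives 0.66(27+t) = t, so 0.34·t = 0.66×27.
t* = 0.66×27/0.34 = 52.41 min.

52.4 min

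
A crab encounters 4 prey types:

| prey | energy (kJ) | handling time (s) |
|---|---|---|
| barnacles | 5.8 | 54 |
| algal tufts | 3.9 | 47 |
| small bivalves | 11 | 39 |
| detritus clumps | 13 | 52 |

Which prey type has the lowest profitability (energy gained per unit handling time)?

Profitability E/h (kJ/s): barnacles = 5.8/54 = 0.107, algal tufts = 3.9/47 = 0.083, small bivalves = 11/39 = 0.282, detritus clumps = 13/52 = 0.25.
Ranked: small bivalves > detritus clumps > barnacles > algal tufts.

algal tufts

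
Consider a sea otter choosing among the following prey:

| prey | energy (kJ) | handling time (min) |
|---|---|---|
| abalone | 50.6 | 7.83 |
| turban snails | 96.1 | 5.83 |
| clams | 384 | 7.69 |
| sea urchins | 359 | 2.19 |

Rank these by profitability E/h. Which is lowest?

In descending order of E/h:
sea urchins: 359/2.19 = 164 kJ/min
clams: 384/7.69 = 49.9 kJ/min
turban snails: 96.1/5.83 = 16.5 kJ/min
abalone: 50.6/7.83 = 6.46 kJ/min

abalone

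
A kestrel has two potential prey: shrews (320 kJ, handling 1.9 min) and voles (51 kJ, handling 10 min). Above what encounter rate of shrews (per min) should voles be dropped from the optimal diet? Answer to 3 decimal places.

The zero-one rule: include voles iff E₂/h₂ > λE₁/(1+λh₁). Equality gives the switch point.
λE₁h₂ = E₂ + λE₂h₁ ⇒ λ = E₂/(E₁h₂ − E₂h₁) = 51/(3200 − 96.9) = 0.01644 per min.

0.016 per min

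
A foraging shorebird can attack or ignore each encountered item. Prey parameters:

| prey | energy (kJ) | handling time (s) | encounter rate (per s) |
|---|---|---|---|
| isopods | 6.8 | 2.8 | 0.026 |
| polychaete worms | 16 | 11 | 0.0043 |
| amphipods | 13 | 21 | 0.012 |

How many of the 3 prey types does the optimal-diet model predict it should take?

E/h in descending order: isopods 2.43, polychaete worms 1.45, amphipods 0.619 kJ/s. The optimal diet is the largest prefix of this list for which every included type satisfies E_i/h_i > R on the types above it.
Rate on top 1: 0.1648. polychaete worms: 1.45 > 0.1648 → include.
Rate on top 2: 0.2193. amphipods: 0.619 > 0.2193 → include.
Optimal diet: isopods, polychaete worms, amphipods — 3 of 3 types.

3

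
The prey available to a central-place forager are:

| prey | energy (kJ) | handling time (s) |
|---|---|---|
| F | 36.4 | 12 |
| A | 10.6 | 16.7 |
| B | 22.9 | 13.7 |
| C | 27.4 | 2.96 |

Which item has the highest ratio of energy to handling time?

Profitability E/h (kJ/s): F = 36.4/12 = 3.03, A = 10.6/16.7 = 0.635, B = 22.9/13.7 = 1.67, C = 27.4/2.96 = 9.26.
Ranked: C > F > B > A.

C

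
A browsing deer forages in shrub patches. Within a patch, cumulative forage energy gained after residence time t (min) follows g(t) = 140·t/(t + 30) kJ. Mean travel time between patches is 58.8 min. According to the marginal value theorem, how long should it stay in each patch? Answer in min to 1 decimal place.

By the marginal value theorem, leave when the instantaneous gain rate g'(t) equals the habitat-wide average g(t)/(T + t).
g'(t) = 140·30/(t + 30)². Setting 140·30/(t+30)² = 140t/[(t+30)(58.8+t)] gives 30(58.8+t) = t(t+30), so t² = 30×58.8 = 1764.
t* = √1764 = 42 min.

42.0 min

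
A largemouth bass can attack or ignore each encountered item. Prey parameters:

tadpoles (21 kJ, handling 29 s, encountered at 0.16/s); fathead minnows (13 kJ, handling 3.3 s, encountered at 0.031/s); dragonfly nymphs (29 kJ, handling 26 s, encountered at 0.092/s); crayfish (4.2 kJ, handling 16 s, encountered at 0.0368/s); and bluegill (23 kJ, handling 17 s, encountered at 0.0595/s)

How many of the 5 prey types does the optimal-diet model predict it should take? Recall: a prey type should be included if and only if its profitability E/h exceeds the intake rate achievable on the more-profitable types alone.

3

E/h in descending order: fathead minnows 3.94, bluegill 1.35, dragonfly nymphs 1.12, tadpoles 0.724, crayfish 0.263 kJ/s. The optimal diet is the largest prefix of this list for which every included type satisfies E_i/h_i > R on the types above it.
Rate on top 1: 0.3656. bluegill: 1.35 > 0.3656 → include.
Rate on top 2: 0.8381. dragonfly nymphs: 1.12 > 0.8381 → include.
Rate on top 3: 0.9853. tadpoles: 0.724 < 0.9853 → exclude; stop.
Optimal diet: fathead minnows, bluegill, dragonfly nymphs — 3 of 5 types.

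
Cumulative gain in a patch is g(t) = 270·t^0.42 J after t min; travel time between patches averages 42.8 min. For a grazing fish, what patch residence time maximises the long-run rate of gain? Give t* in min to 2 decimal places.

30.99 min

Maximise g(t)/(T+t): set derivative to zero → g'(t)(T+t) = g(t).
g'(t) = 0.42·270·t^-0.58. Setting 0.42·270·t^-0.58 = 270·t^0.42/(42.8+t) gives 0.42(42.8+t) = t, so 0.58·t = 0.42×42.8.
t* = 0.42×42.8/0.58 = 30.99 min.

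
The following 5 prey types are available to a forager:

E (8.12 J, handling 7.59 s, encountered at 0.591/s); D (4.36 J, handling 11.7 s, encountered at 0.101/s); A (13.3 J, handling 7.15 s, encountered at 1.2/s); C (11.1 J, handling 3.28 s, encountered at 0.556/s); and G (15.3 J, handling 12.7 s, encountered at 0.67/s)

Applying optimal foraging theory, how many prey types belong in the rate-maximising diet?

Rank by E/h (J/s): C 3.38, A 1.86, G 1.2, E 1.07, D 0.373. Include each in turn until the next type's E/h falls below the running intake rate.
Rate on top 1: 2.186. A: 1.86 < 2.186 → exclude; stop.
Optimal diet: C — 1 of 5 types.

1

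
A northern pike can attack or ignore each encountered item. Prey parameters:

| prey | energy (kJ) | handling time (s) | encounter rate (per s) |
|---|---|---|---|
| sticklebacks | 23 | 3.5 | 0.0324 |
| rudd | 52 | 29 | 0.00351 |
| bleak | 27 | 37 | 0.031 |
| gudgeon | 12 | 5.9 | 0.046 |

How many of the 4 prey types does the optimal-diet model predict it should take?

E/h in descending order: sticklebacks 6.57, gudgeon 2.03, rudd 1.79, bleak 0.73 kJ/s. The optimal diet is the largest prefix of this list for which every included type satisfies E_i/h_i > R on the types above it.
Rate on top 1: 0.6693. gudgeon: 2.03 > 0.6693 → include.
Rate on top 2: 0.9367. rudd: 1.79 > 0.9367 → include.
Rate on top 3: 0.9954. bleak: 0.73 < 0.9954 → exclude; stop.
Optimal diet: sticklebacks, gudgeon, rudd — 3 of 4 types.

3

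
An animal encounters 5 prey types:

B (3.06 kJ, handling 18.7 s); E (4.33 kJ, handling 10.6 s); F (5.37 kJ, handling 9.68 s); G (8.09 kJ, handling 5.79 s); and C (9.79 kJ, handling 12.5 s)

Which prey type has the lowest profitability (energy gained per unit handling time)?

B

Profitability E/h (kJ/s): B = 3.06/18.7 = 0.164, E = 4.33/10.6 = 0.408, F = 5.37/9.68 = 0.555, G = 8.09/5.79 = 1.4, C = 9.79/12.5 = 0.783.
Ranked: G > C > F > E > B.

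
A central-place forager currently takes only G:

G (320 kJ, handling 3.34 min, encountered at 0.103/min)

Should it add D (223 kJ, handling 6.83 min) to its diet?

On G alone, R = ΣλE/(1+Σλh) = 32.96/1.344 = 24.52 kJ/min.
D: E/h = 223/6.83 = 32.65 kJ/min.
32.65 > 24.52, so adding D raises the average — include it.

Yes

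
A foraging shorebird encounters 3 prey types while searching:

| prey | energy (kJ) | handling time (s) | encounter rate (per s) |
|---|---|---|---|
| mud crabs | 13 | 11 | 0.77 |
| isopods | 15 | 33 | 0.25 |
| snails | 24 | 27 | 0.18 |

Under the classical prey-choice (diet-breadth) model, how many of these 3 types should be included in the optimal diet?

1

Profitabilities (E/h, kJ/s): mud crabs 1.18, snails 0.889, isopods 0.455. Add prey in this order while the next type's profitability exceeds the intake rate on those already taken.
Rate on top 1: 1.057. snails: 0.889 < 1.057 → exclude; stop.
Optimal diet: mud crabs — 1 of 3 types.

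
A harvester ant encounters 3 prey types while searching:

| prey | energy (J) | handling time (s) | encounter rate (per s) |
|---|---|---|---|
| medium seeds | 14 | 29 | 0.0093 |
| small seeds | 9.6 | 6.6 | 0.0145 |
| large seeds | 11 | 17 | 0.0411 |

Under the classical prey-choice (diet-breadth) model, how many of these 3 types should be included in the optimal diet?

E/h in descending order: small seeds 1.45, large seeds 0.647, medium seeds 0.483 J/s. The optimal diet is the largest prefix of this list for which every included type satisfies E_i/h_i > R on the types above it.
Rate on top 1: 0.127. large seeds: 0.647 > 0.127 → include.
Rate on top 2: 0.3295. medium seeds: 0.483 > 0.3295 → include.
Optimal diet: small seeds, large seeds, medium seeds — 3 of 3 types.

3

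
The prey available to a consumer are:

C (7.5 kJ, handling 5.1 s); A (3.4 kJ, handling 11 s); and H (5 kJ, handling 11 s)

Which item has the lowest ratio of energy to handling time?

A

Profitability E/h (kJ/s): C = 7.5/5.1 = 1.47, A = 3.4/11 = 0.309, H = 5/11 = 0.455.
Ranked: C > H > A.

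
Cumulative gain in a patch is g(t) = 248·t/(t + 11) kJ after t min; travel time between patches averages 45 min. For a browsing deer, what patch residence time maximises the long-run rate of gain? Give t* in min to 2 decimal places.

22.25 min

By the marginal value theorem, leave when the instantaneous gain rate g'(t) equals the habitat-wide average g(t)/(T + t).
g'(t) = 248·11/(t + 11)². Setting 248·11/(t+11)² = 248t/[(t+11)(45+t)] gives 11(45+t) = t(t+11), so t² = 11×45 = 495.
t* = √495 = 22.25 min.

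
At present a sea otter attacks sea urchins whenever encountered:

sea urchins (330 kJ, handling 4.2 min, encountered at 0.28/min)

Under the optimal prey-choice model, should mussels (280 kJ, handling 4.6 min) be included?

Current rate: (0.28×330)/(1 + 0.28×4.2) = 42.46 kJ/min.
mussels: E/h = 280/4.6 = 60.87 kJ/min.
Since 60.87 > R, including mussels increases the long-run rate.

Yes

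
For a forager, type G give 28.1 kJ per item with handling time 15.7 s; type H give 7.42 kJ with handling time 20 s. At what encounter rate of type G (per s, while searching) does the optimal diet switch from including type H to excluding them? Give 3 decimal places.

Drop type H once their profitability E₂/h₂ falls below the rate achievable on type G alone: E₂/h₂ = λE₁/(1 + λh₁).
Solve for λ: λE₁h₂ = E₂(1 + λh₁) → λ(E₁h₂ − E₂h₁) = E₂ → λ = E₂/(E₁h₂ − E₂h₁).
λ = 7.42/(28.1×20 − 7.42×15.7) = 7.42/445.5 = 0.01666 per s.

0.017 per s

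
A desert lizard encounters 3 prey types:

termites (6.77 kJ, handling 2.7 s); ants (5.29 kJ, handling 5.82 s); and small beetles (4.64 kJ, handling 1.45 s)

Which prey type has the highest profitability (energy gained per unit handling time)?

small beetles

Profitability E/h (kJ/s): termites = 6.77/2.7 = 2.51, ants = 5.29/5.82 = 0.909, small beetles = 4.64/1.45 = 3.2.
Ranked: small beetles > termites > ants.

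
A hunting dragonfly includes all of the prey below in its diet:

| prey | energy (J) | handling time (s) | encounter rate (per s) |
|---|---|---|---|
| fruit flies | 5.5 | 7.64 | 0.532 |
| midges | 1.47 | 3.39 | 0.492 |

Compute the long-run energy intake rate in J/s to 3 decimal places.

Energy encountered per unit search time: 0.532×5.5 + 0.492×1.47 = 3.649 J/s.
Handling time per unit search time: 0.532×7.64 + 0.492×3.39 = 5.732.
Rate = 3.649/(1 + 5.732) = 0.542 J/s.

0.542 J/s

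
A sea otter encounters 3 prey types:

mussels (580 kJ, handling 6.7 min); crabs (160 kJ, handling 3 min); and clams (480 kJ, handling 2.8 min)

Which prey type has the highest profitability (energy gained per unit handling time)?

In descending order of E/h:
clams: 480/2.8 = 171 kJ/min
mussels: 580/6.7 = 86.6 kJ/min
crabs: 160/3 = 53.3 kJ/min

clams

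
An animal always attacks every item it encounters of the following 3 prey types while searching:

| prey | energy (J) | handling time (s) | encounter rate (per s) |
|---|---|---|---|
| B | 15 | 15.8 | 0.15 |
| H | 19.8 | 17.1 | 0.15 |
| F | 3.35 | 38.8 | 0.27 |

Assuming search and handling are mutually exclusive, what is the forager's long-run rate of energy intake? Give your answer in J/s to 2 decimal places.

0.37 J/s

R = Σλ_iE_i / (1 + Σλ_ih_i)
Numerator: 0.15×15 + 0.15×19.8 + 0.27×3.35 = 6.125
Denominator: 1 + 0.15×15.8 + 0.15×17.1 + 0.27×38.8 = 16.41
R = 6.125/16.41 = 0.3732 J/s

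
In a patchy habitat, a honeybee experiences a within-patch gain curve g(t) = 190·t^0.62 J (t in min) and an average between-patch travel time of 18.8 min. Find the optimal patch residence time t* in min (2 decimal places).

Optimal t* satisfies g'(t*) = g(t*)/(T + t*).
g'(t) = 0.62·190·t^-0.38. Setting 0.62·190·t^-0.38 = 190·t^0.62/(18.8+t) gives 0.62(18.8+t) = t, so 0.38·t = 0.62×18.8.
t* = 0.62×18.8/0.38 = 30.67 min.

30.67 min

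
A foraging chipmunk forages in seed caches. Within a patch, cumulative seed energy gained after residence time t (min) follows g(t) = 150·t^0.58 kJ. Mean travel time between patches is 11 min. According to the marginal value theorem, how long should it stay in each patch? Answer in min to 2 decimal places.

Optimal t* satisfies g'(t*) = g(t*)/(T + t*).
g'(t) = 0.58·150·t^-0.42. Setting 0.58·150·t^-0.42 = 150·t^0.58/(11+t) gives 0.58(11+t) = t, so 0.42·t = 0.58×11.
t* = 0.58×11/0.42 = 15.19 min.

15.19 min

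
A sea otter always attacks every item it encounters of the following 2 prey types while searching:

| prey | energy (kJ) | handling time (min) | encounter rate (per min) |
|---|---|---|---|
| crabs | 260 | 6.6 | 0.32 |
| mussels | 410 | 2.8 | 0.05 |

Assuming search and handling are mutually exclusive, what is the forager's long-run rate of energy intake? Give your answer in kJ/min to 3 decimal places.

31.888 kJ/min

Energy encountered per unit search time: 0.32×260 + 0.05×410 = 103.7 kJ/min.
Handling time per unit search time: 0.32×6.6 + 0.05×2.8 = 2.252.
Rate = 103.7/(1 + 2.252) = 31.89 kJ/min.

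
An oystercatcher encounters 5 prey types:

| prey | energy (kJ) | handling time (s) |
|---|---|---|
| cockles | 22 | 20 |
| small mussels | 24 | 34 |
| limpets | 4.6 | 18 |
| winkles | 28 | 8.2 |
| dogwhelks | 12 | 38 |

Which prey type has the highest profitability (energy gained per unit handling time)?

winkles

In descending order of E/h:
winkles: 28/8.2 = 3.41 kJ/s
cockles: 22/20 = 1.1 kJ/s
small mussels: 24/34 = 0.706 kJ/s
dogwhelks: 12/38 = 0.316 kJ/s
limpets: 4.6/18 = 0.256 kJ/s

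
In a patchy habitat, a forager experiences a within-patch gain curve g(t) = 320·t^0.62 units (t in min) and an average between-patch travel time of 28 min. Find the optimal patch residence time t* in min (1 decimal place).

By the marginal value theorem, leave when the instantaneous gain rate g'(t) equals the habitat-wide average g(t)/(T + t).
g'(t) = 0.62·320·t^-0.38. Setting 0.62·320·t^-0.38 = 320·t^0.62/(28+t) gives 0.62(28+t) = t, so 0.38·t = 0.62×28.
t* = 0.62×28/0.38 = 45.68 min.

45.7 min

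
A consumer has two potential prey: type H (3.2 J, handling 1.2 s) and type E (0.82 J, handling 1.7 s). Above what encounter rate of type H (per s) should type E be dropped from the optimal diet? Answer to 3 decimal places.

0.184 per s

At the threshold, the rate on type H alone equals the profitability of type E: λ·3.2/(1 + λ·1.2) = 0.82/1.7 = 0.4824.
Rearranging, λ(3.2 − 0.4824×1.2) = 0.4824, so λ = 0.4824/2.621 = 0.184 per s.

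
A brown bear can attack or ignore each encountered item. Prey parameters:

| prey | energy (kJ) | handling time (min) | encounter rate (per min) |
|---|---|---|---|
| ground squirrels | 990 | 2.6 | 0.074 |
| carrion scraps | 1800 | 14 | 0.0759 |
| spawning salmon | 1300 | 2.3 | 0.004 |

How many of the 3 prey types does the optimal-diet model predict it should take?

E/h in descending order: spawning salmon 565, ground squirrels 381, carrion scraps 129 kJ/min. The optimal diet is the largest prefix of this list for which every included type satisfies E_i/h_i > R on the types above it.
Rate on top 1: 5.153. ground squirrels: 381 > 5.153 → include.
Rate on top 2: 65.3. carrion scraps: 129 > 65.3 → include.
Optimal diet: spawning salmon, ground squirrels, carrion scraps — 3 of 3 types.

3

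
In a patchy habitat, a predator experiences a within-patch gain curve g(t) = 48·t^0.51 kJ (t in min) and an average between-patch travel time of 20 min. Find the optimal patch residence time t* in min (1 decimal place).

20.8 min

Optimal t* satisfies g'(t*) = g(t*)/(T + t*).
g'(t) = 0.51·48·t^-0.49. Setting 0.51·48·t^-0.49 = 48·t^0.51/(20+t) gives 0.51(20+t) = t, so 0.49·t = 0.51×20.
t* = 0.51×20/0.49 = 20.82 min.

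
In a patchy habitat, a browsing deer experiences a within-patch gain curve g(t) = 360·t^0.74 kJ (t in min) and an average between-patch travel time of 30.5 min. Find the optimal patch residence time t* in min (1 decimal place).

Maximise g(t)/(T+t): set derivative to zero → g'(t)(T+t) = g(t).
g'(t) = 0.74·360·t^-0.26. Setting 0.74·360·t^-0.26 = 360·t^0.74/(30.5+t) gives 0.74(30.5+t) = t, so 0.26·t = 0.74×30.5.
t* = 0.74×30.5/0.26 = 86.81 min.

86.8 min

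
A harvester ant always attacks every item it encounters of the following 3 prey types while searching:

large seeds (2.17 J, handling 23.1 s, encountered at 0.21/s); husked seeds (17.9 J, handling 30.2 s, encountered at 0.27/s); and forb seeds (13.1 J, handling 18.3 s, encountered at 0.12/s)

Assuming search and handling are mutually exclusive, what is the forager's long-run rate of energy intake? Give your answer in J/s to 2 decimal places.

0.42 J/s

Energy encountered per unit search time: 0.21×2.17 + 0.27×17.9 + 0.12×13.1 = 6.861 J/s.
Handling time per unit search time: 0.21×23.1 + 0.27×30.2 + 0.12×18.3 = 15.2.
Rate = 6.861/(1 + 15.2) = 0.4235 J/s.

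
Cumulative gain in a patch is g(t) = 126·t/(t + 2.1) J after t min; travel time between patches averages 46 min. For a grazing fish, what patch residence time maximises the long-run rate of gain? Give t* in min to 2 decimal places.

9.83 min

Maximise g(t)/(T+t): set derivative to zero → g'(t)(T+t) = g(t).
g'(t) = 126·2.1/(t + 2.1)². Setting 126·2.1/(t+2.1)² = 126t/[(t+2.1)(46+t)] gives 2.1(46+t) = t(t+2.1), so t² = 2.1×46 = 96.6.
t* = √96.6 = 9.829 min.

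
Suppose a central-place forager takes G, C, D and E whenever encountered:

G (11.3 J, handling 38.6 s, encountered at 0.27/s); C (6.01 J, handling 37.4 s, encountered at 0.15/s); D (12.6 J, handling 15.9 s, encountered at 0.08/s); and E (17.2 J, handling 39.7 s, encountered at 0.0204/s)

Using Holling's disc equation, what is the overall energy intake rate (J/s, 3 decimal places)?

0.278 J/s

R = Σλ_iE_i / (1 + Σλ_ih_i)
Numerator: 0.27×11.3 + 0.15×6.01 + 0.08×12.6 + 0.0204×17.2 = 5.311
Denominator: 1 + 0.27×38.6 + 0.15×37.4 + 0.08×15.9 + 0.0204×39.7 = 19.11
R = 5.311/19.11 = 0.2779 J/s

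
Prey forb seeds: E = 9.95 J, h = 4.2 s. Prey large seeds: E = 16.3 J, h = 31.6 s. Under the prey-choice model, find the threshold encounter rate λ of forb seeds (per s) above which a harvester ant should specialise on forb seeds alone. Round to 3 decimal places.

0.066 per s

The zero-one rule: include large seeds iff E₂/h₂ > λE₁/(1+λh₁). Equality gives the switch point.
λE₁h₂ = E₂ + λE₂h₁ ⇒ λ = E₂/(E₁h₂ − E₂h₁) = 16.3/(314.4 − 68.46) = 0.06627 per s.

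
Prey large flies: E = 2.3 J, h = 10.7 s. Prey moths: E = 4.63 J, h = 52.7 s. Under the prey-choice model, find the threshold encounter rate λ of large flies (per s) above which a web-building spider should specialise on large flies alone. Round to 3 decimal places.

0.065 per s

The zero-one rule: include moths iff E₂/h₂ > λE₁/(1+λh₁). Equality gives the switch point.
λE₁h₂ = E₂ + λE₂h₁ ⇒ λ = E₂/(E₁h₂ − E₂h₁) = 4.63/(121.2 − 49.54) = 0.0646 per s.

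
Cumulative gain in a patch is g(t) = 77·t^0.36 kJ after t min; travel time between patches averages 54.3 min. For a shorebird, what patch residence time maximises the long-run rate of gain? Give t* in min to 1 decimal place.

30.5 min

By the marginal value theorem, leave when the instantaneous gain rate g'(t) equals the habitat-wide average g(t)/(T + t).
g'(t) = 0.36·77·t^-0.64. Setting 0.36·77·t^-0.64 = 77·t^0.36/(54.3+t) gives 0.36(54.3+t) = t, so 0.64·t = 0.36×54.3.
t* = 0.36×54.3/0.64 = 30.54 min.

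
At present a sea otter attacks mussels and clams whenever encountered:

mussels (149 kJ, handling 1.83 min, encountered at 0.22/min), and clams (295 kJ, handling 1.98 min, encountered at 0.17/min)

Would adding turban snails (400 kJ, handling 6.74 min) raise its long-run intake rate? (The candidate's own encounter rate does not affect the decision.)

Yes

On mussels and clams alone, R = ΣλE/(1+Σλh) = 82.93/1.739 = 47.68 kJ/min.
turban snails: E/h = 400/6.74 = 59.35 kJ/min.
59.35 > 47.68, so adding turban snails raises the average — include it.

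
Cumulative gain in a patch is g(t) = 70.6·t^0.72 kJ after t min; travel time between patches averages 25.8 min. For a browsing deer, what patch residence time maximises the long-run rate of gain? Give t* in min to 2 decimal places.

Maximise g(t)/(T+t): set derivative to zero → g'(t)(T+t) = g(t).
g'(t) = 0.72·70.6·t^-0.28. Setting 0.72·70.6·t^-0.28 = 70.6·t^0.72/(25.8+t) gives 0.72(25.8+t) = t, so 0.28·t = 0.72×25.8.
t* = 0.72×25.8/0.28 = 66.34 min.

66.34 min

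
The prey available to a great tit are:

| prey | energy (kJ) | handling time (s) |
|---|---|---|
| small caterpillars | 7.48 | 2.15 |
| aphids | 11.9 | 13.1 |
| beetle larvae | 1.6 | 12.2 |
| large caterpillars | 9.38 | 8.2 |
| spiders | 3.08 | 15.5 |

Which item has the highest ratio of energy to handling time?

Profitability E/h (kJ/s): small caterpillars = 7.48/2.15 = 3.48, aphids = 11.9/13.1 = 0.908, beetle larvae = 1.6/12.2 = 0.131, large caterpillars = 9.38/8.2 = 1.14, spiders = 3.08/15.5 = 0.199.
Ranked: small caterpillars > large caterpillars > aphids > spiders > beetle larvae.

small caterpillars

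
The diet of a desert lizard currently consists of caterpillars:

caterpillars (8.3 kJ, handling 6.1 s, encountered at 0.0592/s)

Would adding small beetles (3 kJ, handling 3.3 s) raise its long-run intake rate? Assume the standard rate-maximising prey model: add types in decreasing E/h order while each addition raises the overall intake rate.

Yes

On caterpillars alone, R = ΣλE/(1+Σλh) = 0.4914/1.361 = 0.361 kJ/s.
small beetles: E/h = 3/3.3 = 0.9091 kJ/s.
Since 0.9091 > R, including small beetles increases the long-run rate.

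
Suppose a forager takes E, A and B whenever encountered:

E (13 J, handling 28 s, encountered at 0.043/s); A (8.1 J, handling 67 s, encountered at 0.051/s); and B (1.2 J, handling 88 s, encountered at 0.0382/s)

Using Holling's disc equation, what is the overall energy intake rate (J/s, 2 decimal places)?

0.11 J/s

Energy encountered per unit search time: 0.043×13 + 0.051×8.1 + 0.0382×1.2 = 1.018 J/s.
Handling time per unit search time: 0.043×28 + 0.051×67 + 0.0382×88 = 7.983.
Rate = 1.018/(1 + 7.983) = 0.1133 J/s.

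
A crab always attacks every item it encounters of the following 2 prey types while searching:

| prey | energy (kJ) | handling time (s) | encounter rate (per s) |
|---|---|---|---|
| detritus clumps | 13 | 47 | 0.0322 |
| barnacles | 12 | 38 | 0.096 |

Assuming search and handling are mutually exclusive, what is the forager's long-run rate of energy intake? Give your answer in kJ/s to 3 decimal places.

Energy encountered per unit search time: 0.0322×13 + 0.096×12 = 1.571 kJ/s.
Handling time per unit search time: 0.0322×47 + 0.096×38 = 5.161.
Rate = 1.571/(1 + 5.161) = 0.2549 kJ/s.

0.255 kJ/s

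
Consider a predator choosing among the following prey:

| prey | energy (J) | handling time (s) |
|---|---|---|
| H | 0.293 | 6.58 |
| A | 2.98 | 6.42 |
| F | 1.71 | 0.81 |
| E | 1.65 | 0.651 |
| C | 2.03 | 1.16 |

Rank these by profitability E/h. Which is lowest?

Profitability E/h (J/s): H = 0.293/6.58 = 0.0445, A = 2.98/6.42 = 0.464, F = 1.71/0.81 = 2.11, E = 1.65/0.651 = 2.53, C = 2.03/1.16 = 1.75.
Ranked: E > F > C > A > H.

H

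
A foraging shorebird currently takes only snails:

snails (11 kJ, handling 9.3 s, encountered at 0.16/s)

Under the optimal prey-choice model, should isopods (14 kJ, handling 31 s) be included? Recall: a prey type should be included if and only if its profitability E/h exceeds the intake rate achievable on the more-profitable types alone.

No

Intake rate on the current diet: R = (0.16×11) / (1 + 0.16×9.3) = 1.76/2.488 = 0.7074 kJ/s.
Profitability of isopods: 14/31 = 0.4516 kJ/s.
Since 0.4516 < R, time spent handling isopods is better spent searching.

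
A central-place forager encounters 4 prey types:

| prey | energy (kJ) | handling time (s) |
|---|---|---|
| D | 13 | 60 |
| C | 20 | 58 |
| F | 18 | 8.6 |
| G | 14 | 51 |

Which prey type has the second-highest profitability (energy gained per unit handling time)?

Profitability E/h (kJ/s): D = 13/60 = 0.217, C = 20/58 = 0.345, F = 18/8.6 = 2.09, G = 14/51 = 0.275.
Ranked: F > C > G > D.

C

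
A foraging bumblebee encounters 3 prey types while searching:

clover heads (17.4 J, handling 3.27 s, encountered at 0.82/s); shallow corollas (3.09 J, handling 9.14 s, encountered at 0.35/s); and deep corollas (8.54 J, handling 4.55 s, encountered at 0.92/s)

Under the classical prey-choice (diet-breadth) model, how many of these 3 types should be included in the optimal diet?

1

Profitabilities (E/h, J/s): clover heads 5.32, deep corollas 1.88, shallow corollas 0.338. Add prey in this order while the next type's profitability exceeds the intake rate on those already taken.
Rate on top 1: 3.876. deep corollas: 1.88 < 3.876 → exclude; stop.
Optimal diet: clover heads — 1 of 3 types.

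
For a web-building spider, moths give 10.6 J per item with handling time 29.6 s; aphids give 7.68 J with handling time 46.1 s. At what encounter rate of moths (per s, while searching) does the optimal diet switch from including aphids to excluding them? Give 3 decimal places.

0.029 per s

The zero-one rule: include aphids iff E₂/h₂ > λE₁/(1+λh₁). Equality gives the switch point.
λE₁h₂ = E₂ + λE₂h₁ ⇒ λ = E₂/(E₁h₂ − E₂h₁) = 7.68/(488.7 − 227.3) = 0.02939 per s.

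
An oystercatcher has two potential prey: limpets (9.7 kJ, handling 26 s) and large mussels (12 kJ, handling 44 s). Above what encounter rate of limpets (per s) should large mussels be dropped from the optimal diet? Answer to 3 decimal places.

Drop large mussels once their profitability E₂/h₂ falls below the rate achievable on limpets alone: E₂/h₂ = λE₁/(1 + λh₁).
Solve for λ: λE₁h₂ = E₂(1 + λh₁) → λ(E₁h₂ − E₂h₁) = E₂ → λ = E₂/(E₁h₂ − E₂h₁).
λ = 12/(9.7×44 − 12×26) = 12/114.8 = 0.1045 per s.

0.105 per s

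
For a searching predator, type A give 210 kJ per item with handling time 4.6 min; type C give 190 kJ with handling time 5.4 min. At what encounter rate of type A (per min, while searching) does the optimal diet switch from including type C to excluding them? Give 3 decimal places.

0.731 per min

At the threshold, the rate on type A alone equals the profitability of type C: λ·210/(1 + λ·4.6) = 190/5.4 = 35.19.
Rearranging, λ(210 − 35.19×4.6) = 35.19, so λ = 35.19/48.15 = 0.7308 per min.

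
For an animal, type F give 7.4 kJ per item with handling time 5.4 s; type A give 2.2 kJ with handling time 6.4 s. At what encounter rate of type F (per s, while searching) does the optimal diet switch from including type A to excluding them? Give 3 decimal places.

0.062 per s

Drop type A once their profitability E₂/h₂ falls below the rate achievable on type F alone: E₂/h₂ = λE₁/(1 + λh₁).
Solve for λ: λE₁h₂ = E₂(1 + λh₁) → λ(E₁h₂ − E₂h₁) = E₂ → λ = E₂/(E₁h₂ − E₂h₁).
λ = 2.2/(7.4×6.4 − 2.2×5.4) = 2.2/35.48 = 0.06201 per s.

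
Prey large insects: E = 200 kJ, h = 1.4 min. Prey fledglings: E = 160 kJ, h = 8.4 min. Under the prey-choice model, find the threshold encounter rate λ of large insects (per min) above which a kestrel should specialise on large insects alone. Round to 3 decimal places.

At the threshold, the rate on large insects alone equals the profitability of fledglings: λ·200/(1 + λ·1.4) = 160/8.4 = 19.05.
Rearranging, λ(200 − 19.05×1.4) = 19.05, so λ = 19.05/173.3 = 0.1099 per min.

0.110 per min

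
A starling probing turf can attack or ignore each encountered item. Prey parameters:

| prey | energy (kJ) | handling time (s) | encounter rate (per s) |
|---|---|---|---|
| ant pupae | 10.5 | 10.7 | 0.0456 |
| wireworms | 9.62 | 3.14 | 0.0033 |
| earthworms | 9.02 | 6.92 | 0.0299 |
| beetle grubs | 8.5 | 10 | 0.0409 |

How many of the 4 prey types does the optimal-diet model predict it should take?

Rank by E/h (kJ/s): wireworms 3.06, earthworms 1.3, ant pupae 0.981, beetle grubs 0.85. Include each in turn until the next type's E/h falls below the running intake rate.
Rate on top 1: 0.03142. earthworms: 1.3 > 0.03142 → include.
Rate on top 2: 0.2476. ant pupae: 0.981 > 0.2476 → include.
Rate on top 3: 0.4576. beetle grubs: 0.85 > 0.4576 → include.
Optimal diet: wireworms, earthworms, ant pupae, beetle grubs — 4 of 4 types.

4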